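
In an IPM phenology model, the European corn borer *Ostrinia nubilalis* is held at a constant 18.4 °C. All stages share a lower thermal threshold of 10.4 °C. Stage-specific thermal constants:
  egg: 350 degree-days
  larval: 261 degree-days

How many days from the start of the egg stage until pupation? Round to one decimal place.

76.4 days

Daily accumulation at 18.4 °C = 18.4 − 10.4 = 8.0 DD/day.
Total K = 350 + 261 = 611 DD.
Total duration = 611 / 8.0 = 76.375 ≈ 76.4 days.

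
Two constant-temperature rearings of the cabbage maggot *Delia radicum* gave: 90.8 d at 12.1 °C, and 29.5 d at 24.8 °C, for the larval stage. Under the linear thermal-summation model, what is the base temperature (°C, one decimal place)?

6.0 °C

Under the model K = D·(T − T_b), so D₁·(T₁ − T_b) = D₂·(T₂ − T_b).
90.8·(12.1 − T_b) = 29.5·(24.8 − T_b)
T_b = (90.8·12.1 − 29.5·24.8) / (90.8 − 29.5) = 367.08 / 61.3 = 5.988 °C ≈ 6.0 °C.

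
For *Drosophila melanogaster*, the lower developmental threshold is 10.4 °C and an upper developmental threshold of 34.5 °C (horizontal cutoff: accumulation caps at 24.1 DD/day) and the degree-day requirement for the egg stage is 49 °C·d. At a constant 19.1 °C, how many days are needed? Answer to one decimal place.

5.6 days

Daily accumulation = 19.1 − 10.4 = 8.7 DD/day.
Duration = 49 / 8.7 = 5.632 ≈ 5.6 days.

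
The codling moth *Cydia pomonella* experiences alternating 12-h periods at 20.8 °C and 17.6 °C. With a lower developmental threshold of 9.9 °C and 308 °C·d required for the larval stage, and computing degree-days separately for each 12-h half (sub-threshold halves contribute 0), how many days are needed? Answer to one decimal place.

33.1 days

Day half: max(0, 20.8 − 9.9) × 0.5 = 10.9 × 0.5 = 5.45 DD.
Night half: max(0, 17.6 − 9.9) × 0.5 = 7.7 × 0.5 = 3.85 DD.
Per 24 h: 9.30 DD/day.
Duration = 308 / 9.30 = 33.118 ≈ 33.1 days.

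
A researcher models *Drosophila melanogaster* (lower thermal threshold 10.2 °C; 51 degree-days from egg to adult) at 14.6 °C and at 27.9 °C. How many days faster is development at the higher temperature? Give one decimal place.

8.7 days

At 14.6 °C: 51 / (14.6 − 10.2) = 51 / 4.4 = 11.591 d.
At 27.9 °C: 51 / (27.9 − 10.2) = 51 / 17.7 = 2.881 d.
Difference = |11.591 − 2.881| = 8.710 ≈ 8.7 days.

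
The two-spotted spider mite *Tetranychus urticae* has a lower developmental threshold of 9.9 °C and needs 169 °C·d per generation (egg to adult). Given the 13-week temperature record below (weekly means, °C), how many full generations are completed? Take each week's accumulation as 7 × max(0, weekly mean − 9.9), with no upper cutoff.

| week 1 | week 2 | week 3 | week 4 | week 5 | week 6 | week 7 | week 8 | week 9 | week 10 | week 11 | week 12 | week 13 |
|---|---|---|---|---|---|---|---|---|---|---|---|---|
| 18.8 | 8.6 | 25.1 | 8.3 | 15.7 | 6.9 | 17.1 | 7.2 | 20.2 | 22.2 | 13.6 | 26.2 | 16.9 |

3 generations

Weekly DD (7 × max(0, T̄ − 9.9)): 62.3, 0.0, 106.4, 0.0, 40.6, 0.0, 50.4, 0.0, 72.1, 86.1, 25.9, 114.1, 49.0.
Season total = 606.9 DD.
Complete generations = ⌊606.9 / 169⌋ = 3.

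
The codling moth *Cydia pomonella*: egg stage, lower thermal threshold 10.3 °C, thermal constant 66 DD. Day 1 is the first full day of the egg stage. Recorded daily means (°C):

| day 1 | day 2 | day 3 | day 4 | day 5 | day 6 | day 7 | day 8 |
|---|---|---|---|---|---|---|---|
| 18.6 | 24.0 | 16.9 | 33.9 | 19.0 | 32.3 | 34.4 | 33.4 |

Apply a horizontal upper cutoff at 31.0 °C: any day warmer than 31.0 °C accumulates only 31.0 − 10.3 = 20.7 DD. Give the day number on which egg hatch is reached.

day 6

Daily DD above 10.3 °C (capped at 20.7): 8.3, 13.7, 6.6, 20.7, 8.7, 20.7, 20.7, 20.7.
Cumulative: 8.3, 22.0, 28.6, 49.3, 58.0, 78.7, 99.4, 120.1.
The total first reaches 66 DD on day 6.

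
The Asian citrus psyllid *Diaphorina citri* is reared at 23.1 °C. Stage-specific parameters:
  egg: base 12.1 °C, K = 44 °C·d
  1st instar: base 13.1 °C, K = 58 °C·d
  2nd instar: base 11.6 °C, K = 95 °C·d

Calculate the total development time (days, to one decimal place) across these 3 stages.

18.1 days

egg: 44 / (23.1 − 12.1) = 44 / 11.0 = 4.000 d.
1st instar: 58 / (23.1 − 13.1) = 58 / 10.0 = 5.800 d.
2nd instar: 95 / (23.1 − 11.6) = 95 / 11.5 = 8.261 d.
Sum = 18.061 ≈ 18.1 days.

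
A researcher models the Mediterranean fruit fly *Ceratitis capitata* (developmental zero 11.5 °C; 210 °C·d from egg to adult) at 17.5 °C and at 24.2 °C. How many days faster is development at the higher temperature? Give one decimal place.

18.5 days

At 17.5 °C: 210 / (17.5 − 11.5) = 210 / 6.0 = 35.000 d.
At 24.2 °C: 210 / (24.2 − 11.5) = 210 / 12.7 = 16.535 d.
Difference = |35.000 − 16.535| = 18.465 ≈ 18.5 days.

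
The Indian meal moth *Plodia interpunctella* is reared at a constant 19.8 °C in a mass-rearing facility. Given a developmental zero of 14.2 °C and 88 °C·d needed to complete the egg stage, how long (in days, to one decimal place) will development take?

Daily accumulation = 19.8 − 14.2 = 5.6 DD/day.
Duration = 88 / 5.6 = 15.714 ≈ 15.7 days.

15.7 days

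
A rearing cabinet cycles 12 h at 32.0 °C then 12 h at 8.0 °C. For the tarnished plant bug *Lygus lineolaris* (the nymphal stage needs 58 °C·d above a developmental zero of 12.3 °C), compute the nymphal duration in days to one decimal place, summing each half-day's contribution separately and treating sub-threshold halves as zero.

Day half: max(0, 32.0 − 12.3) × 0.5 = 19.7 × 0.5 = 9.85 DD.
Night half: max(0, 8.0 − 12.3) × 0.5 = 0.0 × 0.5 = 0.00 DD.
Per 24 h: 9.85 DD/day.
Duration = 58 / 9.85 = 5.888 ≈ 5.9 days.

5.9 days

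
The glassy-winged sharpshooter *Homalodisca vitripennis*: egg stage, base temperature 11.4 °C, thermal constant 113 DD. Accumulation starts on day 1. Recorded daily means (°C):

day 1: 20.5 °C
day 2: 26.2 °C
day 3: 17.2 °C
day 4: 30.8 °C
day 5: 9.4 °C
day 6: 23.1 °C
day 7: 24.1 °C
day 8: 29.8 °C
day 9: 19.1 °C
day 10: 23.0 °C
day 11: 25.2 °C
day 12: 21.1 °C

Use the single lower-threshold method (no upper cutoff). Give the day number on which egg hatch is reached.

day 11

Daily DD above 11.4 °C: 9.1, 14.8, 5.8, 19.4, 0.0, 11.7, 12.7, 18.4, 7.7, 11.6, 13.8, 9.7.
Cumulative: 9.1, 23.9, 29.7, 49.1, 49.1, 60.8, 73.5, 91.9, 99.6, 111.2, 125.0, 134.7.
The total first reaches 113 DD on day 11.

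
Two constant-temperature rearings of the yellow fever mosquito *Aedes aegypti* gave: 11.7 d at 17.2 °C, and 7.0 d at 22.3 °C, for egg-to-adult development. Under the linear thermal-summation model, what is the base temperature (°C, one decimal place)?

Under the model K = D·(T − T_b), so D₁·(T₁ − T_b) = D₂·(T₂ − T_b).
11.7·(17.2 − T_b) = 7.0·(22.3 − T_b)
T_b = (11.7·17.2 − 7.0·22.3) / (11.7 − 7.0) = 45.14 / 4.7 = 9.604 °C ≈ 9.6 °C.

9.6 °C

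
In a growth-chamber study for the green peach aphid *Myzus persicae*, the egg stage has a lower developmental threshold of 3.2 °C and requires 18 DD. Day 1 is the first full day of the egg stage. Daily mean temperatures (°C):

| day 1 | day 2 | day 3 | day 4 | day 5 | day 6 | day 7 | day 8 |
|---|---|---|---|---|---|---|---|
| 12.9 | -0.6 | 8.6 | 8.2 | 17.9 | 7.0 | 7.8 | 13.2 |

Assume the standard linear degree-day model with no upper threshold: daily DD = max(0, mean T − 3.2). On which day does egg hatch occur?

Daily DD above 3.2 °C: 9.7, 0.0, 5.4, 5.0, 14.7, 3.8, 4.6, 10.0.
Cumulative: 9.7, 9.7, 15.1, 20.1, 34.8, 38.6, 43.2, 53.2.
The total first reaches 18 DD on day 4.

day 4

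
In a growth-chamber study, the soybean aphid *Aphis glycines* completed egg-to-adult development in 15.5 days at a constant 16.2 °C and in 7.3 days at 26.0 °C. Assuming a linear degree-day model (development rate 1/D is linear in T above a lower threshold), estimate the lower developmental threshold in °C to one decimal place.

7.5 °C

Equal thermal constants: D₁(T₁ − T_b) = D₂(T₂ − T_b).
15.5·(16.2 − T_b) = 7.3·(26.0 − T_b)
T_b = (15.5·16.2 − 7.3·26.0) / (15.5 − 7.3) = 61.30 / 8.2 = 7.476 °C ≈ 7.5 °C.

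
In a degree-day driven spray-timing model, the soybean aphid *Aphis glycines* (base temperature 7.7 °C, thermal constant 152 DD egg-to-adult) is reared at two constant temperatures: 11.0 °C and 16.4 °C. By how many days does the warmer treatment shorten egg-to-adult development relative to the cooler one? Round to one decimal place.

28.6 days

At 11.0 °C: 152 / (11.0 − 7.7) = 152 / 3.3 = 46.061 d.
At 16.4 °C: 152 / (16.4 − 7.7) = 152 / 8.7 = 17.471 d.
Difference = |46.061 − 17.471| = 28.589 ≈ 28.6 days.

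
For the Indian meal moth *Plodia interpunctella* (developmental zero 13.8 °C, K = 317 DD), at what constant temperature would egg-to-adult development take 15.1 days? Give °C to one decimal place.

34.8 °C

Required daily accumulation = 317 / 15.1 = 20.993 DD/day.
T = T_base + 20.993 = 13.8 + 20.993 = 34.793 ≈ 34.8 °C.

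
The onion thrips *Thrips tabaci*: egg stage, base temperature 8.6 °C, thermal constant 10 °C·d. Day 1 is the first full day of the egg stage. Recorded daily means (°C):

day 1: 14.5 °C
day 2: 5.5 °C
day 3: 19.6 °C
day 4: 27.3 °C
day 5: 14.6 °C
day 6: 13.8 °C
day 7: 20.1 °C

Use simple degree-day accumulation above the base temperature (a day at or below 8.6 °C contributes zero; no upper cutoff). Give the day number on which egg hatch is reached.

Daily DD above 8.6 °C: 5.9, 0.0, 11.0, 18.7, 6.0, 5.2, 11.5.
Cumulative: 5.9, 5.9, 16.9, 35.6, 41.6, 46.8, 58.3.
The total first reaches 10 DD on day 3.

day 3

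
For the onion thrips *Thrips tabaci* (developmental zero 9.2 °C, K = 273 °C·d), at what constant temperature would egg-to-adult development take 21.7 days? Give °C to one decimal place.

Required daily accumulation = 273 / 21.7 = 12.581 DD/day.
T = T_base + 12.581 = 9.2 + 12.581 = 21.781 ≈ 21.8 °C.

21.8 °C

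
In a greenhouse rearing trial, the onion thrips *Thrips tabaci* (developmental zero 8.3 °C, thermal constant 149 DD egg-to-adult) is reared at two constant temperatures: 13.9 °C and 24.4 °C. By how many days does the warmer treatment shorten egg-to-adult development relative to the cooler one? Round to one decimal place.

At 13.9 °C: 149 / (13.9 − 8.3) = 149 / 5.6 = 26.607 d.
At 24.4 °C: 149 / (24.4 − 8.3) = 149 / 16.1 = 9.255 d.
Difference = |26.607 − 9.255| = 17.352 ≈ 17.4 days.

17.4 days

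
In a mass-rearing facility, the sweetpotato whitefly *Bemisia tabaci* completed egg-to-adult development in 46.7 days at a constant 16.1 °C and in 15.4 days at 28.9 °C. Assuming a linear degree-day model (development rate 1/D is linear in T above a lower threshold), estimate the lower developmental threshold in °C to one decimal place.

Under the model K = D·(T − T_b), so D₁·(T₁ − T_b) = D₂·(T₂ − T_b).
46.7·(16.1 − T_b) = 15.4·(28.9 − T_b)
T_b = (46.7·16.1 − 15.4·28.9) / (46.7 − 15.4) = 306.81 / 31.3 = 9.802 °C ≈ 9.8 °C.

9.8 °C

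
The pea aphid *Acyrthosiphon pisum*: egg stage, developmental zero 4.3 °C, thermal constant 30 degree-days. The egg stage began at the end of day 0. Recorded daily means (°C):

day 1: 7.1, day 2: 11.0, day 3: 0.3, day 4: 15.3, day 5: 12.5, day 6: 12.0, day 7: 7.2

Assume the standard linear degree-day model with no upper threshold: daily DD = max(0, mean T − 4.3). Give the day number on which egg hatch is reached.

day 6

Daily DD above 4.3 °C: 2.8, 6.7, 0.0, 11.0, 8.2, 7.7, 2.9.
Cumulative: 2.8, 9.5, 9.5, 20.5, 28.7, 36.4, 39.3.
The total first reaches 30 DD on day 6.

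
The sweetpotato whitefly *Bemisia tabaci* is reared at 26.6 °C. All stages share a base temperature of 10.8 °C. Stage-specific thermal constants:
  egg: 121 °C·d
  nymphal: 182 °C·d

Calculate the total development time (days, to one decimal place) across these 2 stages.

19.2 days

Daily accumulation at 26.6 °C = 26.6 − 10.8 = 15.8 DD/day.
Total K = 121 + 182 = 303 DD.
Total duration = 303 / 15.8 = 19.177 ≈ 19.2 days.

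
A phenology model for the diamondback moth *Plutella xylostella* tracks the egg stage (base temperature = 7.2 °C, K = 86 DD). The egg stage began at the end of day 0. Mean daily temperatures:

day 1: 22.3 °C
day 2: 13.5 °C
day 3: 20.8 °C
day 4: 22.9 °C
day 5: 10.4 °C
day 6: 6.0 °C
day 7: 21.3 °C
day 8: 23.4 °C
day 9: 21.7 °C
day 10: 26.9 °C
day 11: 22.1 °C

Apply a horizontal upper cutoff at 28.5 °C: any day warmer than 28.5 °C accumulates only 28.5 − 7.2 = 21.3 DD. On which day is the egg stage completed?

Daily DD above 7.2 °C (capped at 21.3): 15.1, 6.3, 13.6, 15.7, 3.2, 0.0, 14.1, 16.2, 14.5, 19.7, 14.9.
Cumulative: 15.1, 21.4, 35.0, 50.7, 53.9, 53.9, 68.0, 84.2, 98.7, 118.4, 133.3.
The total first reaches 86 DD on day 9.

day 9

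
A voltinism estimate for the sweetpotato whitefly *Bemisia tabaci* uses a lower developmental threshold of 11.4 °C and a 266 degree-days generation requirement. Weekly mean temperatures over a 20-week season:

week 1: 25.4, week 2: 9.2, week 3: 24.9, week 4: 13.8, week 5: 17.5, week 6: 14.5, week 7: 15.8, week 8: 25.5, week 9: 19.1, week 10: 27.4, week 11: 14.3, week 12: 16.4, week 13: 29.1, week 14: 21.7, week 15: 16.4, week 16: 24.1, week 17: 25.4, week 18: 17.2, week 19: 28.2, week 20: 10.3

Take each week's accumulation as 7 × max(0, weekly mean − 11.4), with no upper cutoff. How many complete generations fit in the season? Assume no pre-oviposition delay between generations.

Weekly DD (7 × max(0, T̄ − 11.4)): 98.0, 0.0, 94.5, 16.8, 42.7, 21.7, 30.8, 98.7, 53.9, 112.0, 20.3, 35.0, 123.9, 72.1, 35.0, 88.9, 98.0, 40.6, 117.6, 0.0.
Season total = 1200.5 DD.
Complete generations = ⌊1200.5 / 266⌋ = 4.

4 generations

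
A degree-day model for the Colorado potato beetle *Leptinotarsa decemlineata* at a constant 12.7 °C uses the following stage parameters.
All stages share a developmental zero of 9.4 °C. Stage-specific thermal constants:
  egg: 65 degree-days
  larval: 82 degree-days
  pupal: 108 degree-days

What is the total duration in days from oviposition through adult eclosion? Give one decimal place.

77.3 days

Daily accumulation at 12.7 °C = 12.7 − 9.4 = 3.3 DD/day.
Total K = 65 + 82 + 108 = 255 DD.
Total duration = 255 / 3.3 = 77.273 ≈ 77.3 days.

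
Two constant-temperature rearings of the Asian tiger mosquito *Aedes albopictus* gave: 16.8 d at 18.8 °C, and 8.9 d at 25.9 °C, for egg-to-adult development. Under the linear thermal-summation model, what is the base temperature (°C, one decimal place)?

Equal thermal constants: D₁(T₁ − T_b) = D₂(T₂ − T_b).
16.8·(18.8 − T_b) = 8.9·(25.9 − T_b)
T_b = (16.8·18.8 − 8.9·25.9) / (16.8 − 8.9) = 85.33 / 7.9 = 10.801 °C ≈ 10.8 °C.

10.8 °C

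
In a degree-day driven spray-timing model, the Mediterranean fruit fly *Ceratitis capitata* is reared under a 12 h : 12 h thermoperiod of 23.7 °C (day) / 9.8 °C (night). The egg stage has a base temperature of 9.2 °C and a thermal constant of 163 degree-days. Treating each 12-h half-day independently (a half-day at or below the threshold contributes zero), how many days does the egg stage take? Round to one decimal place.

21.6 days

Day half: max(0, 23.7 − 9.2) × 0.5 = 14.5 × 0.5 = 7.25 DD.
Night half: max(0, 9.8 − 9.2) × 0.5 = 0.6 × 0.5 = 0.30 DD.
Per 24 h: 7.55 DD/day.
Duration = 163 / 7.55 = 21.589 ≈ 21.6 days.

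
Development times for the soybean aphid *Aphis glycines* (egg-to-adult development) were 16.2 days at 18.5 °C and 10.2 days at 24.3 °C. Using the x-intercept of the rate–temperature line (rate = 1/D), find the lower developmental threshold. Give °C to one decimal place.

8.6 °C

Equal thermal constants: D₁(T₁ − T_b) = D₂(T₂ − T_b).
16.2·(18.5 − T_b) = 10.2·(24.3 − T_b)
T_b = (16.2·18.5 − 10.2·24.3) / (16.2 − 10.2) = 51.84 / 6.0 = 8.640 °C ≈ 8.6 °C.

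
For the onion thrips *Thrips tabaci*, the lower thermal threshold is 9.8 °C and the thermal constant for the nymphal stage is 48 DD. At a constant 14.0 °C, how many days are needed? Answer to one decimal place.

11.4 days

Daily accumulation = 14.0 − 9.8 = 4.2 DD/day.
Duration = 48 / 4.2 = 11.429 ≈ 11.4 days.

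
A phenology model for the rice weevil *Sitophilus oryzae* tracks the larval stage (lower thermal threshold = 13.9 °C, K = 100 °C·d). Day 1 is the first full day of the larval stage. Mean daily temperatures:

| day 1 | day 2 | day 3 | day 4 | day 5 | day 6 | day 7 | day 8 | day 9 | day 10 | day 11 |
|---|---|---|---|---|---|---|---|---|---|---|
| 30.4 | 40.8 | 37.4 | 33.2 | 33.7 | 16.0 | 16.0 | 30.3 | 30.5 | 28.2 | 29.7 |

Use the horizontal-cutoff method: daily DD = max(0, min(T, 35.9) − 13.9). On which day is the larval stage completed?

Daily DD above 13.9 °C (capped at 22.0): 16.5, 22.0, 22.0, 19.3, 19.8, 2.1, 2.1, 16.4, 16.6, 14.3, 15.8.
Cumulative: 16.5, 38.5, 60.5, 79.8, 99.6, 101.7, 103.8, 120.2, 136.8, 151.1, 166.9.
The total first reaches 100 DD on day 6.

day 6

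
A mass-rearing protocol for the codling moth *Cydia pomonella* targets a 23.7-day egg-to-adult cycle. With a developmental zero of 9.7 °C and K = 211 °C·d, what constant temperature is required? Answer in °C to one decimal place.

Required daily accumulation = 211 / 23.7 = 8.903 DD/day.
T = T_base + 8.903 = 9.7 + 8.903 = 18.603 ≈ 18.6 °C.

18.6 °C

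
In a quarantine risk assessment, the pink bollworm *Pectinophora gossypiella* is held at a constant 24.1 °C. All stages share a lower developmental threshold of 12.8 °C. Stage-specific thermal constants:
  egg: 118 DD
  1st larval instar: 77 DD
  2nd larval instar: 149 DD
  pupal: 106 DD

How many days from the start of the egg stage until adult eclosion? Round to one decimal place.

39.8 days

Daily accumulation at 24.1 °C = 24.1 − 12.8 = 11.3 DD/day.
Total K = 118 + 77 + 149 + 106 = 450 DD.
Total duration = 450 / 11.3 = 39.823 ≈ 39.8 days.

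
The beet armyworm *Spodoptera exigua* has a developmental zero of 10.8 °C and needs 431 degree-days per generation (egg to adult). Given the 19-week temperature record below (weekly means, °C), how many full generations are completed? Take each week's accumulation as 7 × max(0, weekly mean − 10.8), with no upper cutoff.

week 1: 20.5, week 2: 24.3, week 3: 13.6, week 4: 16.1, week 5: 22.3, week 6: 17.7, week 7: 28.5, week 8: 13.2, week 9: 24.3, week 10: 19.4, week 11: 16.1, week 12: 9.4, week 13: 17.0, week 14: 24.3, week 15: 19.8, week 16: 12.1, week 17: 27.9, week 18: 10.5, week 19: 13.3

Weekly DD (7 × max(0, T̄ − 10.8)): 67.9, 94.5, 19.6, 37.1, 80.5, 48.3, 123.9, 16.8, 94.5, 60.2, 37.1, 0.0, 43.4, 94.5, 63.0, 9.1, 119.7, 0.0, 17.5.
Season total = 1027.6 DD.
Complete generations = ⌊1027.6 / 431⌋ = 2.

2 generations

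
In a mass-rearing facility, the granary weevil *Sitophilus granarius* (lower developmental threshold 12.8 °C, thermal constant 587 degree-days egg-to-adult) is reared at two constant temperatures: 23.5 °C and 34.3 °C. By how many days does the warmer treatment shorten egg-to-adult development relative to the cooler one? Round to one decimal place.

At 23.5 °C: 587 / (23.5 − 12.8) = 587 / 10.7 = 54.860 d.
At 34.3 °C: 587 / (34.3 − 12.8) = 587 / 21.5 = 27.302 d.
Difference = |54.860 − 27.302| = 27.557 ≈ 27.6 days.

27.6 days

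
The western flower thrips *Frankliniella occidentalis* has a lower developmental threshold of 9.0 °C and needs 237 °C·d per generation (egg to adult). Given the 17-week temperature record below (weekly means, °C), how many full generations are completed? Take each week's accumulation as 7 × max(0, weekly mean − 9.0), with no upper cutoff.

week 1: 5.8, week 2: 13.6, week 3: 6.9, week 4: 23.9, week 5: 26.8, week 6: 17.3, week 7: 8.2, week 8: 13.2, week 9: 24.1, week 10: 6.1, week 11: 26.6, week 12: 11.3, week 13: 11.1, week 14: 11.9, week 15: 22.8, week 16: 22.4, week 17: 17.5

Weekly DD (7 × max(0, T̄ − 9.0)): 0.0, 32.2, 0.0, 104.3, 124.6, 58.1, 0.0, 29.4, 105.7, 0.0, 123.2, 16.1, 14.7, 20.3, 96.6, 93.8, 59.5.
Season total = 878.5 DD.
Complete generations = ⌊878.5 / 237⌋ = 3.

3 generations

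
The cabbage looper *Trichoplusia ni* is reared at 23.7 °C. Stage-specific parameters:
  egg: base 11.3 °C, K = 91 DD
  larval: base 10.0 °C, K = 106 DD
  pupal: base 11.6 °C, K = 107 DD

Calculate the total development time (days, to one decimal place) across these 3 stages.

23.9 days

egg: 91 / (23.7 − 11.3) = 91 / 12.4 = 7.339 d.
larval: 106 / (23.7 − 10.0) = 106 / 13.7 = 7.737 d.
pupal: 107 / (23.7 − 11.6) = 107 / 12.1 = 8.843 d.
Sum = 23.919 ≈ 23.9 days.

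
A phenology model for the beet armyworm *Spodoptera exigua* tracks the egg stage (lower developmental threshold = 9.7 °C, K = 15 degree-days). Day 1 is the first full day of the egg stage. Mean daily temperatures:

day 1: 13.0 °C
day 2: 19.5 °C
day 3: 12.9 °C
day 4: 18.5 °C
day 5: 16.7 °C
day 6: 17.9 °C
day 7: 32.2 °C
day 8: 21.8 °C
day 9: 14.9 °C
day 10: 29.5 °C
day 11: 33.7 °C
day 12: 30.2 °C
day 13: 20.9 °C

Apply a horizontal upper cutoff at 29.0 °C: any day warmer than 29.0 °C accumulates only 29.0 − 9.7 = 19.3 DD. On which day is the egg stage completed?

Daily DD above 9.7 °C (capped at 19.3): 3.3, 9.8, 3.2, 8.8, 7.0, 8.2, 19.3, 12.1, 5.2, 19.3, 19.3, 19.3, 11.2.
Cumulative: 3.3, 13.1, 16.3, 25.1, 32.1, 40.3, 59.6, 71.7, 76.9, 96.2, 115.5, 134.8, 146.0.
The total first reaches 15 DD on day 3.

day 3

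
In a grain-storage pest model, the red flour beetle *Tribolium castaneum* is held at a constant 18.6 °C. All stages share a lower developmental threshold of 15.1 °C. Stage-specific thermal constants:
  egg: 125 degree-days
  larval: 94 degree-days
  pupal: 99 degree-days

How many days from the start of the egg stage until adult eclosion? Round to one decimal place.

Daily accumulation at 18.6 °C = 18.6 − 15.1 = 3.5 DD/day.
Total K = 125 + 94 + 99 = 318 DD.
Total duration = 318 / 3.5 = 90.857 ≈ 90.9 days.

90.9 days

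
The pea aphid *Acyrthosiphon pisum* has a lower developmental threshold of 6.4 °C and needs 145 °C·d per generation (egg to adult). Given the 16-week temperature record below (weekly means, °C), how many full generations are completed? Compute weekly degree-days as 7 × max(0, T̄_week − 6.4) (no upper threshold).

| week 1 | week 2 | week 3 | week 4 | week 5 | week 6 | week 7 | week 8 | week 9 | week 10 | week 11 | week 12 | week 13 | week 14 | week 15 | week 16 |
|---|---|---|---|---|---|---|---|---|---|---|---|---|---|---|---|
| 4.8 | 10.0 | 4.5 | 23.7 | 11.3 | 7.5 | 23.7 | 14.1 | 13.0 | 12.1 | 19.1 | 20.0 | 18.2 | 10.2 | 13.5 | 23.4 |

Weekly DD (7 × max(0, T̄ − 6.4)): 0.0, 25.2, 0.0, 121.1, 34.3, 7.7, 121.1, 53.9, 46.2, 39.9, 88.9, 95.2, 82.6, 26.6, 49.7, 119.0.
Season total = 911.4 DD.
Complete generations = ⌊911.4 / 145⌋ = 6.

6 generations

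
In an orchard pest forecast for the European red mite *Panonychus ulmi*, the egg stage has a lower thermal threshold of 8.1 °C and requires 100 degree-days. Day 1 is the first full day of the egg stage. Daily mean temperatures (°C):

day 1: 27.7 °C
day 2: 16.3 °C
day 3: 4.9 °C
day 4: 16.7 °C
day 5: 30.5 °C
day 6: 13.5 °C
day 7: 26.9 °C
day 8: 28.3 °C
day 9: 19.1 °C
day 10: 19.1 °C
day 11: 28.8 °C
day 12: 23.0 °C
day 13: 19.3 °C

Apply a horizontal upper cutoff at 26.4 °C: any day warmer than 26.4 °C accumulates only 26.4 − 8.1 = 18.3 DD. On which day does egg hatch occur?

Daily DD above 8.1 °C (capped at 18.3): 18.3, 8.2, 0.0, 8.6, 18.3, 5.4, 18.3, 18.3, 11.0, 11.0, 18.3, 14.9, 11.2.
Cumulative: 18.3, 26.5, 26.5, 35.1, 53.4, 58.8, 77.1, 95.4, 106.4, 117.4, 135.7, 150.6, 161.8.
The total first reaches 100 DD on day 9.

day 9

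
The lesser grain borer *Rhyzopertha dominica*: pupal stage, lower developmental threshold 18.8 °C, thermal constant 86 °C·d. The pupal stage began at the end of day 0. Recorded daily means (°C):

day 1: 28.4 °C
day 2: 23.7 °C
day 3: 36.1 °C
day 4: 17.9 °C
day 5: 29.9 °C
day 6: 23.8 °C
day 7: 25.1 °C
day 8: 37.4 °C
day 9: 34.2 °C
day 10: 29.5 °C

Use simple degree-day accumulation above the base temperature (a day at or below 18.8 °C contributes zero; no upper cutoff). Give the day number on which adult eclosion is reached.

day 9

Daily DD above 18.8 °C: 9.6, 4.9, 17.3, 0.0, 11.1, 5.0, 6.3, 18.6, 15.4, 10.7.
Cumulative: 9.6, 14.5, 31.8, 31.8, 42.9, 47.9, 54.2, 72.8, 88.2, 98.9.
The total first reaches 86 DD on day 9.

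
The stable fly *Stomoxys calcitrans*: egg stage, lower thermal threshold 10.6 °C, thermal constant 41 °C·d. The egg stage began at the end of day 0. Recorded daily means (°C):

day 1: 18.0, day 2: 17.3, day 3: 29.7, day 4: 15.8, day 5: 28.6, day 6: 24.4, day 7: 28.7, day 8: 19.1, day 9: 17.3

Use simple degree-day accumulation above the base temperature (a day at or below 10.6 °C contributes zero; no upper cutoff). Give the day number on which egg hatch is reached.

Daily DD above 10.6 °C: 7.4, 6.7, 19.1, 5.2, 18.0, 13.8, 18.1, 8.5, 6.7.
Cumulative: 7.4, 14.1, 33.2, 38.4, 56.4, 70.2, 88.3, 96.8, 103.5.
The total first reaches 41 DD on day 5.

day 5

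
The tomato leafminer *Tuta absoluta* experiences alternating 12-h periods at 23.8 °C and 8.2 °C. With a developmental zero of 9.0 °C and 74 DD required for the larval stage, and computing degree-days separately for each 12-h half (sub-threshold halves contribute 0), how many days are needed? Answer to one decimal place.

Day half: max(0, 23.8 − 9.0) × 0.5 = 14.8 × 0.5 = 7.40 DD.
Night half: max(0, 8.2 − 9.0) × 0.5 = 0.0 × 0.5 = 0.00 DD.
Per 24 h: 7.40 DD/day.
Duration = 74 / 7.40 = 10.000 ≈ 10.0 days.

10.0 days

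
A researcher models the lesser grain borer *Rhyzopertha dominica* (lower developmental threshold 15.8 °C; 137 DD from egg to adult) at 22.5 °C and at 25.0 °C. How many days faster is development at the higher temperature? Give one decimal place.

At 22.5 °C: 137 / (22.5 − 15.8) = 137 / 6.7 = 20.448 d.
At 25.0 °C: 137 / (25.0 − 15.8) = 137 / 9.2 = 14.891 d.
Difference = |20.448 − 14.891| = 5.556 ≈ 5.6 days.

5.6 days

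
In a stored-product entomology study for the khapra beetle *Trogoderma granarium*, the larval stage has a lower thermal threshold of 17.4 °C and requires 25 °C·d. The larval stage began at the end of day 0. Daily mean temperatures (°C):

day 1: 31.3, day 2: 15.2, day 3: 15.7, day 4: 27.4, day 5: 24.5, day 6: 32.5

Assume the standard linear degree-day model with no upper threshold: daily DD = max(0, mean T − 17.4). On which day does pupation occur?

Daily DD above 17.4 °C: 13.9, 0.0, 0.0, 10.0, 7.1, 15.1.
Cumulative: 13.9, 13.9, 13.9, 23.9, 31.0, 46.1.
The total first reaches 25 DD on day 5.

day 5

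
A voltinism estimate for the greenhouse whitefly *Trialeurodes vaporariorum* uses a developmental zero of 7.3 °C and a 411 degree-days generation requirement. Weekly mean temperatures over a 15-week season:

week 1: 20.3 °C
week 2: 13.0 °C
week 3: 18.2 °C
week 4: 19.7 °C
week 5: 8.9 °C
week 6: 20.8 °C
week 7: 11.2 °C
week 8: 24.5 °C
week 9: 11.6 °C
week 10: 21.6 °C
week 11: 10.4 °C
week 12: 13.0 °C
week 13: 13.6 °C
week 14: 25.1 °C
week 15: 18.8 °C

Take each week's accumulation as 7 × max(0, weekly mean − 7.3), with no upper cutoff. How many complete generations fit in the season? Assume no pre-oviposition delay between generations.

Weekly DD (7 × max(0, T̄ − 7.3)): 91.0, 39.9, 76.3, 86.8, 11.2, 94.5, 27.3, 120.4, 30.1, 100.1, 21.7, 39.9, 44.1, 124.6, 80.5.
Season total = 988.4 DD.
Complete generations = ⌊988.4 / 411⌋ = 2.

2 generations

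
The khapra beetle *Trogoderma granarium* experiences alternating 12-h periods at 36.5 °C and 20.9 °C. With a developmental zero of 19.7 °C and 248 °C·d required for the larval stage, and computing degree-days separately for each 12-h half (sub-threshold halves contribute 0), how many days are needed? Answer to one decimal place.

Day half: max(0, 36.5 − 19.7) × 0.5 = 16.8 × 0.5 = 8.40 DD.
Night half: max(0, 20.9 − 19.7) × 0.5 = 1.2 × 0.5 = 0.60 DD.
Per 24 h: 9.00 DD/day.
Duration = 248 / 9.00 = 27.556 ≈ 27.6 days.

27.6 days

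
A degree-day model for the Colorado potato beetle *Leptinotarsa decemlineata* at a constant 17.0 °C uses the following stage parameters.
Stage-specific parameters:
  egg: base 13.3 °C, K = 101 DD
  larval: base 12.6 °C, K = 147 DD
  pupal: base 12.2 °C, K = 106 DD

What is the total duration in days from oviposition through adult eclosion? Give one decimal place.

egg: 101 / (17.0 − 13.3) = 101 / 3.7 = 27.297 d.
larval: 147 / (17.0 − 12.6) = 147 / 4.4 = 33.409 d.
pupal: 106 / (17.0 − 12.2) = 106 / 4.8 = 22.083 d.
Sum = 82.790 ≈ 82.8 days.

82.8 days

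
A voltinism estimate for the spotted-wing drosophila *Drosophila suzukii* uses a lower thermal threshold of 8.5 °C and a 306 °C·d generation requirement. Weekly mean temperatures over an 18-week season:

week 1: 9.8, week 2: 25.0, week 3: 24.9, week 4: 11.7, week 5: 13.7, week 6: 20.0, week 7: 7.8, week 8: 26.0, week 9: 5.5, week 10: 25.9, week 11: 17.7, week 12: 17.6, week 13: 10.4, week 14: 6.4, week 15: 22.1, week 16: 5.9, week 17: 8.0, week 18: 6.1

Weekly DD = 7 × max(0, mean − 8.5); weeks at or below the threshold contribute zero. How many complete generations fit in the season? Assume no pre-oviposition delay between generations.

Weekly DD (7 × max(0, T̄ − 8.5)): 9.1, 115.5, 114.8, 22.4, 36.4, 80.5, 0.0, 122.5, 0.0, 121.8, 64.4, 63.7, 13.3, 0.0, 95.2, 0.0, 0.0, 0.0.
Season total = 859.6 DD.
Complete generations = ⌊859.6 / 306⌋ = 2.

2 generations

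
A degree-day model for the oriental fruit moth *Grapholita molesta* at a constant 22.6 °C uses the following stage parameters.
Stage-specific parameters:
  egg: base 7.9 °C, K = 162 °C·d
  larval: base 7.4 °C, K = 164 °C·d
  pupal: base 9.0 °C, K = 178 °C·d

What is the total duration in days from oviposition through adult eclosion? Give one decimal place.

egg: 162 / (22.6 − 7.9) = 162 / 14.7 = 11.020 d.
larval: 164 / (22.6 − 7.4) = 164 / 15.2 = 10.789 d.
pupal: 178 / (22.6 − 9.0) = 178 / 13.6 = 13.088 d.
Sum = 34.898 ≈ 34.9 days.

34.9 days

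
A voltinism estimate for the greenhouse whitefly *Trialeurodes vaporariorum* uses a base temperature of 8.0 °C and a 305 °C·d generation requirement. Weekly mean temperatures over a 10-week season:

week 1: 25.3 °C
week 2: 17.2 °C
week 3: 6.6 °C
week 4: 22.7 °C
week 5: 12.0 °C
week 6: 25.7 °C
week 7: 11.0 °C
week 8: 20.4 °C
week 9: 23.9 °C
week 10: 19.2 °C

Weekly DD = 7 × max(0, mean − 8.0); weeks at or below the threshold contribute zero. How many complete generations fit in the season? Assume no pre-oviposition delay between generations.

Weekly DD (7 × max(0, T̄ − 8.0)): 121.1, 64.4, 0.0, 102.9, 28.0, 123.9, 21.0, 86.8, 111.3, 78.4.
Season total = 737.8 DD.
Complete generations = ⌊737.8 / 305⌋ = 2.

2 generations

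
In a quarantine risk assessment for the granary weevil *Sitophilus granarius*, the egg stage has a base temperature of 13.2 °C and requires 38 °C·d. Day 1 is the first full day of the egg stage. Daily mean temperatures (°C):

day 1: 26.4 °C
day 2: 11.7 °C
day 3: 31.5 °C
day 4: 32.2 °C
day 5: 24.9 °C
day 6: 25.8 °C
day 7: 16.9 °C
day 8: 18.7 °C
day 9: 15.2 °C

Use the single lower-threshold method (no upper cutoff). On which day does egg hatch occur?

day 4

Daily DD above 13.2 °C: 13.2, 0.0, 18.3, 19.0, 11.7, 12.6, 3.7, 5.5, 2.0.
Cumulative: 13.2, 13.2, 31.5, 50.5, 62.2, 74.8, 78.5, 84.0, 86.0.
The total first reaches 38 DD on day 4.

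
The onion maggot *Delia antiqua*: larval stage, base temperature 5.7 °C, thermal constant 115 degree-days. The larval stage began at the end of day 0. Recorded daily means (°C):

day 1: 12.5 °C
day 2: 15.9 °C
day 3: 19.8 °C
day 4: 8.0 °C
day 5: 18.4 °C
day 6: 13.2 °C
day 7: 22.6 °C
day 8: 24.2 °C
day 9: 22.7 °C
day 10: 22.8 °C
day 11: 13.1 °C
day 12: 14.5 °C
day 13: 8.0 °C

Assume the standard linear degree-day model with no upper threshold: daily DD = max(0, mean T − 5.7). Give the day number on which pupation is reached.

day 10

Daily DD above 5.7 °C: 6.8, 10.2, 14.1, 2.3, 12.7, 7.5, 16.9, 18.5, 17.0, 17.1, 7.4, 8.8, 2.3.
Cumulative: 6.8, 17.0, 31.1, 33.4, 46.1, 53.6, 70.5, 89.0, 106.0, 123.1, 130.5, 139.3, 141.6.
The total first reaches 115 DD on day 10.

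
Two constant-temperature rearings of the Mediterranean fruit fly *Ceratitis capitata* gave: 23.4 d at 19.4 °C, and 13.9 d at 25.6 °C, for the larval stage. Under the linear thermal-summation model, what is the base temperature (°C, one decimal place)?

10.3 °C

Equal thermal constants: D₁(T₁ − T_b) = D₂(T₂ − T_b).
23.4·(19.4 − T_b) = 13.9·(25.6 − T_b)
T_b = (23.4·19.4 − 13.9·25.6) / (23.4 − 13.9) = 98.12 / 9.5 = 10.328 °C ≈ 10.3 °C.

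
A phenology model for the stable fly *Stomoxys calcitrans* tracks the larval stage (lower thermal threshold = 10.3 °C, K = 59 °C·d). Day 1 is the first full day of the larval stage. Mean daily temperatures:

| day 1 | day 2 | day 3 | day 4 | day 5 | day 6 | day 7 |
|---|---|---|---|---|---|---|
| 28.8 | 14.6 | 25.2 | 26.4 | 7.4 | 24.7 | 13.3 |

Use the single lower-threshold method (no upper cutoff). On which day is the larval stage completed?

Daily DD above 10.3 °C: 18.5, 4.3, 14.9, 16.1, 0.0, 14.4, 3.0.
Cumulative: 18.5, 22.8, 37.7, 53.8, 53.8, 68.2, 71.2.
The total first reaches 59 DD on day 6.

day 6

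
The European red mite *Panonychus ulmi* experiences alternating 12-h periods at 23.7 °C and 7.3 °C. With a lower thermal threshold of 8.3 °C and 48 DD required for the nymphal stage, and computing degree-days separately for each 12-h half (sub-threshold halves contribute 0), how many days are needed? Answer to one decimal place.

Day half: max(0, 23.7 − 8.3) × 0.5 = 15.4 × 0.5 = 7.70 DD.
Night half: max(0, 7.3 − 8.3) × 0.5 = 0.0 × 0.5 = 0.00 DD.
Per 24 h: 7.70 DD/day.
Duration = 48 / 7.70 = 6.234 ≈ 6.2 days.

6.2 days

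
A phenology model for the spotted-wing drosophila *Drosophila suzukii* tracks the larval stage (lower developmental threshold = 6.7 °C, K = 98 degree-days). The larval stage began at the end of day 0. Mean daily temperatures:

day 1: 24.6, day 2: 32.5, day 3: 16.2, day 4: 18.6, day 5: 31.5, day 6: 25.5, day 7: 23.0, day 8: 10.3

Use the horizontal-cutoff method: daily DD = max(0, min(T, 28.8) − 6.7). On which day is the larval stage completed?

day 6

Daily DD above 6.7 °C (capped at 22.1): 17.9, 22.1, 9.5, 11.9, 22.1, 18.8, 16.3, 3.6.
Cumulative: 17.9, 40.0, 49.5, 61.4, 83.5, 102.3, 118.6, 122.2.
The total first reaches 98 DD on day 6.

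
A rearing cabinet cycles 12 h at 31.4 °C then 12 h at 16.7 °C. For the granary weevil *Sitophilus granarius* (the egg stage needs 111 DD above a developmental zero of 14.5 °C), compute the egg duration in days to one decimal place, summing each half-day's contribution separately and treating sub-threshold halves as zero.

Day half: max(0, 31.4 − 14.5) × 0.5 = 16.9 × 0.5 = 8.45 DD.
Night half: max(0, 16.7 − 14.5) × 0.5 = 2.2 × 0.5 = 1.10 DD.
Per 24 h: 9.55 DD/day.
Duration = 111 / 9.55 = 11.623 ≈ 11.6 days.

11.6 days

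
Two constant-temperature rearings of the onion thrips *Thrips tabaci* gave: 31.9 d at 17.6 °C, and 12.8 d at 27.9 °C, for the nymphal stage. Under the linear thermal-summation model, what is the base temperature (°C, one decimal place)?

Linear rate model ⇒ the product D·(T − T_b) is constant across temperatures.
31.9·(17.6 − T_b) = 12.8·(27.9 − T_b)
T_b = (31.9·17.6 − 12.8·27.9) / (31.9 − 12.8) = 204.32 / 19.1 = 10.697 °C ≈ 10.7 °C.

10.7 °C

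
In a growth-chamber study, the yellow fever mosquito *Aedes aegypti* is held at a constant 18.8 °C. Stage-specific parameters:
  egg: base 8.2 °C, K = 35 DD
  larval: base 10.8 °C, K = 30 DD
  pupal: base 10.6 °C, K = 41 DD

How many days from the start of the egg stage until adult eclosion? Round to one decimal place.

12.1 days

egg: 35 / (18.8 − 8.2) = 35 / 10.6 = 3.302 d.
larval: 30 / (18.8 − 10.8) = 30 / 8.0 = 3.750 d.
pupal: 41 / (18.8 − 10.6) = 41 / 8.2 = 5.000 d.
Sum = 12.052 ≈ 12.1 days.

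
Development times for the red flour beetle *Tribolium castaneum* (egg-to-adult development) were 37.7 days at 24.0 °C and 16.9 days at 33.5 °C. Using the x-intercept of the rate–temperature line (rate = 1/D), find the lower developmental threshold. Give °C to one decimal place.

Linear rate model ⇒ the product D·(T − T_b) is constant across temperatures.
37.7·(24.0 − T_b) = 16.9·(33.5 − T_b)
T_b = (37.7·24.0 − 16.9·33.5) / (37.7 − 16.9) = 338.65 / 20.8 = 16.281 °C ≈ 16.3 °C.

16.3 °C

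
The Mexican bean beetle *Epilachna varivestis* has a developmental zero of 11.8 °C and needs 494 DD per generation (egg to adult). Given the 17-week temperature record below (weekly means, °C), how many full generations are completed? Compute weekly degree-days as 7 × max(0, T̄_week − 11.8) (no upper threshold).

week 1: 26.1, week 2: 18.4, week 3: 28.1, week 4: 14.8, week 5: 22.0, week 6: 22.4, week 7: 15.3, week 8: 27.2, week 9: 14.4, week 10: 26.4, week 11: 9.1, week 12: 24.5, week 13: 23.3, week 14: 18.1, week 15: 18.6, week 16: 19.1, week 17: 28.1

Weekly DD (7 × max(0, T̄ − 11.8)): 100.1, 46.2, 114.1, 21.0, 71.4, 74.2, 24.5, 107.8, 18.2, 102.2, 0.0, 88.9, 80.5, 44.1, 47.6, 51.1, 114.1.
Season total = 1106.0 DD.
Complete generations = ⌊1106.0 / 494⌋ = 2.

2 generations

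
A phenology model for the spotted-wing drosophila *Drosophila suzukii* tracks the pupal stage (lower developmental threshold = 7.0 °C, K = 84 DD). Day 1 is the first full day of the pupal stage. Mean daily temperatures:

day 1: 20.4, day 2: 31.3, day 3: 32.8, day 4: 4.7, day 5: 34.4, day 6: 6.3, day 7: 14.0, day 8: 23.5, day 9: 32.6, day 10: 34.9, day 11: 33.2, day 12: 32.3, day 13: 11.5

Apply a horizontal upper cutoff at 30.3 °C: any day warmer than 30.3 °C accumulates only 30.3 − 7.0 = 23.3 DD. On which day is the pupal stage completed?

Daily DD above 7.0 °C (capped at 23.3): 13.4, 23.3, 23.3, 0.0, 23.3, 0.0, 7.0, 16.5, 23.3, 23.3, 23.3, 23.3, 4.5.
Cumulative: 13.4, 36.7, 60.0, 60.0, 83.3, 83.3, 90.3, 106.8, 130.1, 153.4, 176.7, 200.0, 204.5.
The total first reaches 84 DD on day 7.

day 7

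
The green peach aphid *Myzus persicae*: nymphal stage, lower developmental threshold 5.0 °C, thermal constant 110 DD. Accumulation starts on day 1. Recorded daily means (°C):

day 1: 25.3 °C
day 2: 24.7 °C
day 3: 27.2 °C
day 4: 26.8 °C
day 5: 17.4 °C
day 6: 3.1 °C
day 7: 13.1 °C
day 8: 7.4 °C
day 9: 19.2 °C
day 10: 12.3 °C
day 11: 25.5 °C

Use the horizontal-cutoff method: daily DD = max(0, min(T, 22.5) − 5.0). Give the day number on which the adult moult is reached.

Daily DD above 5.0 °C (capped at 17.5): 17.5, 17.5, 17.5, 17.5, 12.4, 0.0, 8.1, 2.4, 14.2, 7.3, 17.5.
Cumulative: 17.5, 35.0, 52.5, 70.0, 82.4, 82.4, 90.5, 92.9, 107.1, 114.4, 131.9.
The total first reaches 110 DD on day 10.

day 10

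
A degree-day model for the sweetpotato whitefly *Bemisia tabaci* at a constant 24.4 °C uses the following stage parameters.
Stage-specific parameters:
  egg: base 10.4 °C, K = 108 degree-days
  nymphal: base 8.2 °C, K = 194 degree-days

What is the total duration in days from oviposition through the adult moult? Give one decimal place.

19.7 days

egg: 108 / (24.4 − 10.4) = 108 / 14.0 = 7.714 d.
nymphal: 194 / (24.4 − 8.2) = 194 / 16.2 = 11.975 d.
Sum = 19.690 ≈ 19.7 days.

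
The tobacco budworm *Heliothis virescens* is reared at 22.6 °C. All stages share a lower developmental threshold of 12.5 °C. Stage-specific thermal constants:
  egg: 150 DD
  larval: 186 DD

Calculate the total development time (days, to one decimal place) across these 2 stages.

33.3 days

Daily accumulation at 22.6 °C = 22.6 − 12.5 = 10.1 DD/day.
Total K = 150 + 186 = 336 DD.
Total duration = 336 / 10.1 = 33.267 ≈ 33.3 days.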